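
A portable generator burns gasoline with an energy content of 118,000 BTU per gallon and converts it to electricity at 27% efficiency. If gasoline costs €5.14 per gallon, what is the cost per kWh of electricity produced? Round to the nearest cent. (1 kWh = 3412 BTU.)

€0.55

Electrical output per gallon = 118,000 BTU × 0.27 / 3412 BTU/kWh = 9.338 kWh
Cost per kWh = €5.14 / 9.338 kWh = €0.550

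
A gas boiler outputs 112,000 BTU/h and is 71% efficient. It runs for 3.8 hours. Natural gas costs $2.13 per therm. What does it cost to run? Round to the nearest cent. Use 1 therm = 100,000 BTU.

$12.77

Heat delivered = 112,000 BTU/h × 3.8 h = 425,600 BTU
Gas input = 425,600 / 0.71 = 599,437 BTU
= 599,437 / 100,000 = 5.994 therm
Cost = 5.994 × $2.13/therm = $12.77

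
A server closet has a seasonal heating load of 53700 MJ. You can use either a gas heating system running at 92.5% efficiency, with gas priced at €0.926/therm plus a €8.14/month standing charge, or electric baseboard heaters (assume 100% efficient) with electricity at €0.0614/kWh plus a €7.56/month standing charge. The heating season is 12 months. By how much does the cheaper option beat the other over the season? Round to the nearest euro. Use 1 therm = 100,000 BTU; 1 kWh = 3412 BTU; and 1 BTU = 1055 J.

Heat load = 53700 MJ = 53,700,000,000 J / 1055 = 50,900,474 BTU
Gas: input = 50,900,474 / 0.925 = 55,027,539 BTU = 550.3 therm → 550.3 × €0.926 = €509.56; + 12 × €8.14 standing = €607.24
Electric: 50,900,474 BTU / 3412 = 14,920 kWh → × €0.0614 = €915.97; + 12 × €7.56 standing = €1,006.69
Difference = |€607.24 − €1,006.69| = €399.45 ≈ €399

€399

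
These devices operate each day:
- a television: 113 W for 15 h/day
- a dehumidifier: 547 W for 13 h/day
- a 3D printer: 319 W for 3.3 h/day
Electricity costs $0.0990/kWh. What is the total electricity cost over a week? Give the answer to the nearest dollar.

$7

television: 113 W × 15 h × 7 d = 11,865 Wh = 11.87 kWh
dehumidifier: 547 W × 13 h × 7 d = 49,777 Wh = 49.78 kWh
3D printer: 319 W × 3.3 h × 7 d = 7,369 Wh = 7.369 kWh
Total energy = 11.87 + 49.78 + 7.369 = 69.01 kWh
Cost = 69.01 kWh × $0.0990 = $6.83 ≈ $7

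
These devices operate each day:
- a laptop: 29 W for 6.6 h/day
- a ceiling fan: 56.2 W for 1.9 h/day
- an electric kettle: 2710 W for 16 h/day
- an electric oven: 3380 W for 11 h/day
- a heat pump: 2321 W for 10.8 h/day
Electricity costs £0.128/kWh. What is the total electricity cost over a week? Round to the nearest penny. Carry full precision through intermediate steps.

laptop: 29 W × 6.6 h × 7 d = 1,340 Wh = 1.34 kWh
ceiling fan: 56.2 W × 1.9 h × 7 d = 747 Wh = 0.7475 kWh
electric kettle: 2710 W × 16 h × 7 d = 303,520 Wh = 303.5 kWh
electric oven: 3380 W × 11 h × 7 d = 260,260 Wh = 260.3 kWh
heat pump: 2321 W × 10.8 h × 7 d = 175,468 Wh = 175.5 kWh
Total energy = 1.34 + 0.7475 + 303.5 + 260.3 + 175.5 = 741.3 kWh
Cost = 741.3 kWh × £0.128 = £94.89

£94.89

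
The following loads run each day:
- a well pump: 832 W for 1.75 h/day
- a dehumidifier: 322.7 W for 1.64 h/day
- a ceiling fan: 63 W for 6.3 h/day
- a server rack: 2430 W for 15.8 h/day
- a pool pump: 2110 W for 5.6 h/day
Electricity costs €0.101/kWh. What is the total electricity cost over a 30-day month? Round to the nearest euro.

€159

well pump: 832 W × 1.75 h × 30 d = 43,680 Wh = 43.68 kWh
dehumidifier: 322.7 W × 1.64 h × 30 d = 15,877 Wh = 15.88 kWh
ceiling fan: 63 W × 6.3 h × 30 d = 11,907 Wh = 11.91 kWh
server rack: 2430 W × 15.8 h × 30 d = 1,151,820 Wh = 1,152 kWh
pool pump: 2110 W × 5.6 h × 30 d = 354,480 Wh = 354.5 kWh
Total energy = 43.68 + 15.88 + 11.91 + 1,152 + 354.5 = 1,578 kWh
Cost = 1,578 kWh × €0.101 = €159.35 ≈ €159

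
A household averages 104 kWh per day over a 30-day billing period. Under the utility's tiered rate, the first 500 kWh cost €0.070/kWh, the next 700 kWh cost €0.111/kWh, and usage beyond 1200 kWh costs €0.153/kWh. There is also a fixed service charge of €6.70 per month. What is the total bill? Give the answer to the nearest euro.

Usage = 104 kWh/day × 30 days = 3120 kWh
First 500 kWh × €0.070 = €35.00
Next 700 kWh × €0.111 = €77.70
Remaining 1920 kWh × €0.153 = €293.76
Energy charge = €406.46; + service €6.70 = €413.16 ≈ €413

€413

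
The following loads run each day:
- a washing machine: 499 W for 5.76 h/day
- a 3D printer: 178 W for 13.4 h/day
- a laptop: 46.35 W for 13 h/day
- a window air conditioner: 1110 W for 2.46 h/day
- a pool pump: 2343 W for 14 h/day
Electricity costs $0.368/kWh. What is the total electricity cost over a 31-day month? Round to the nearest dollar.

washing machine: 499 W × 5.76 h × 31 d = 89,101 Wh = 89.1 kWh
3D printer: 178 W × 13.4 h × 31 d = 73,941 Wh = 73.94 kWh
laptop: 46.35 W × 13 h × 31 d = 18,679 Wh = 18.68 kWh
window air conditioner: 1110 W × 2.46 h × 31 d = 84,649 Wh = 84.65 kWh
pool pump: 2343 W × 14 h × 31 d = 1,016,862 Wh = 1,017 kWh
Total energy = 89.1 + 73.94 + 18.68 + 84.65 + 1,017 = 1,283 kWh
Cost = 1,283 kWh × $0.368 = $472.23 ≈ $472

$472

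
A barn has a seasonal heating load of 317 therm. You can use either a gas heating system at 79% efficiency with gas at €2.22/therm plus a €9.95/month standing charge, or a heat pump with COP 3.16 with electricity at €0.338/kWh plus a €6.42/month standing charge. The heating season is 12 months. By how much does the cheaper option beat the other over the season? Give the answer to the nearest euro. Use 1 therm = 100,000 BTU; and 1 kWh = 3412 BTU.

€61

Heat load = 317 therm × 100,000 = 31,700,000 BTU
Gas: input = 31,700,000 / 0.79 = 40,126,582 BTU = 401.3 therm → 401.3 × €2.22 = €890.81; + 12 × €9.95 standing = €1,010.21
Heat pump: 31,700,000 BTU / 3412 = 9,291 kWh heat; / 3.16 = 2,940 kWh in → × €0.338 = €993.76; + 12 × €6.42 standing = €1,070.80
Difference = |€1,010.21 − €1,070.80| = €60.59 ≈ €61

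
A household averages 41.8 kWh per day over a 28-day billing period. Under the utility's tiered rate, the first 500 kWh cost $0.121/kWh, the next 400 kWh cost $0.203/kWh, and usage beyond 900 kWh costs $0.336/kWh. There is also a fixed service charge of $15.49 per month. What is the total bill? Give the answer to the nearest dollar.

$248

Usage = 41.8 kWh/day × 28 days = 1170.4 kWh
First 500 kWh × $0.121 = $60.50
Next 400 kWh × $0.203 = $81.20
Remaining 270.4 kWh × $0.336 = $90.85
Energy charge = $232.55; + service $15.49 = $248.04 ≈ $248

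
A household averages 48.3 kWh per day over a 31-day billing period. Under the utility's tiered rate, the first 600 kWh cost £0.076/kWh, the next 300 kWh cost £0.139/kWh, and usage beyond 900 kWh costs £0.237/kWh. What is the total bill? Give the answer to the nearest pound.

£229

Usage = 48.3 kWh/day × 31 days = 1497.3 kWh
First 600 kWh × £0.076 = £45.60
Next 300 kWh × £0.139 = £41.70
Remaining 597.3 kWh × £0.237 = £141.56
Total = £228.86 ≈ £229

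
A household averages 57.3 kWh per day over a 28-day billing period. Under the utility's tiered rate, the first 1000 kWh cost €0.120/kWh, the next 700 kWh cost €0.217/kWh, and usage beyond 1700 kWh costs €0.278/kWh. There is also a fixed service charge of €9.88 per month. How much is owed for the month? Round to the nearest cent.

€261.03

Usage = 57.3 kWh/day × 28 days = 1604.4 kWh
First 1000 kWh × €0.120 = €120.00
Next 604.4 kWh × €0.217 = €131.15
Remaining tier: 0 kWh (not reached)
Energy charge = €251.15; + service €9.88 = €261.03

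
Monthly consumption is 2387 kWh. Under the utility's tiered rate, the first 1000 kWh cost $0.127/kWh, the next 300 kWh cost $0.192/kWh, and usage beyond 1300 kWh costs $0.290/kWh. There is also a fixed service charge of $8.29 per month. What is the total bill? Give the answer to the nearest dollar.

$508

First 1000 kWh × $0.127 = $127.00
Next 300 kWh × $0.192 = $57.60
Remaining 1087 kWh × $0.290 = $315.23
Energy charge = $499.83; + service $8.29 = $508.12 ≈ $508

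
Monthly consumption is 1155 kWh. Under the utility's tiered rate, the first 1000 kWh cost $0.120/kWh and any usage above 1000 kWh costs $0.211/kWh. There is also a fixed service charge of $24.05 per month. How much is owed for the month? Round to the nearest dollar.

$177

First 1000 kWh × $0.120 = $120.00
Remaining 155 kWh × $0.211 = $32.70
Energy charge = $152.70; + service $24.05 = $176.75 ≈ $177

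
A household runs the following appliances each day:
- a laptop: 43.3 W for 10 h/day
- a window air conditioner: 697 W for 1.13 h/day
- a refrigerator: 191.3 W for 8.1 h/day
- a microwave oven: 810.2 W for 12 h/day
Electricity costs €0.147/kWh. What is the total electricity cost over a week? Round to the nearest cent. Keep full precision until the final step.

€12.85

laptop: 43.3 W × 10 h × 7 d = 3,031 Wh = 3.031 kWh
window air conditioner: 697 W × 1.13 h × 7 d = 5,513 Wh = 5.513 kWh
refrigerator: 191.3 W × 8.1 h × 7 d = 10,847 Wh = 10.85 kWh
microwave oven: 810.2 W × 12 h × 7 d = 68,057 Wh = 68.06 kWh
Total energy = 3.031 + 5.513 + 10.85 + 68.06 = 87.45 kWh
Cost = 87.45 kWh × €0.147 = €12.85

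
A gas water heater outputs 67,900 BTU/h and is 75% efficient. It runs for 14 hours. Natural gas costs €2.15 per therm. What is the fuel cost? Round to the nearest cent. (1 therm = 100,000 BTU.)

€27.25

Heat delivered = 67,900 BTU/h × 14 h = 950,600 BTU
Gas input = 950,600 / 0.750 = 1,267,467 BTU
= 1,267,467 / 100,000 = 12.67 therm
Cost = 12.67 × €2.15/therm = €27.25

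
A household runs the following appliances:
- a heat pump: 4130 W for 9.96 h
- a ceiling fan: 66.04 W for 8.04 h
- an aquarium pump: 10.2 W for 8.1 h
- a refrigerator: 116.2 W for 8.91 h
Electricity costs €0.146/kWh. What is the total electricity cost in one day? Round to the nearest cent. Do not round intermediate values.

heat pump: 4130 W × 9.96 h = 41,135 Wh = 41.13 kWh
ceiling fan: 66.04 W × 8.04 h = 531 Wh = 0.531 kWh
aquarium pump: 10.2 W × 8.1 h = 83 Wh = 0.08262 kWh
refrigerator: 116.2 W × 8.91 h = 1,035 Wh = 1.035 kWh
Total energy = 41.13 + 0.531 + 0.08262 + 1.035 = 42.78 kWh
Cost = 42.78 kWh × €0.146 = €6.25

€6.25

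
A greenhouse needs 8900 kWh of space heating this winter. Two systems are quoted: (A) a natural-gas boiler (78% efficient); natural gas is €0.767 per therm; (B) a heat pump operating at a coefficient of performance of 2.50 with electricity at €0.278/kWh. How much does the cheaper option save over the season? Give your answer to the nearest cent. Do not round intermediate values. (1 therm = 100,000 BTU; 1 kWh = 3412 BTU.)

Heat load = 8900 kWh × 3412 = 30,366,800 BTU
Gas: input = 30,366,800 / 0.78 = 38,931,795 BTU = 389.3 therm → 389.3 × €0.767 = €298.61
Heat pump: 30,366,800 BTU / 3412 = 8,900 kWh heat; / 2.50 = 3,560 kWh in → × €0.278 = €989.68
Difference = |€298.61 − €989.68| = €691.07

€691.07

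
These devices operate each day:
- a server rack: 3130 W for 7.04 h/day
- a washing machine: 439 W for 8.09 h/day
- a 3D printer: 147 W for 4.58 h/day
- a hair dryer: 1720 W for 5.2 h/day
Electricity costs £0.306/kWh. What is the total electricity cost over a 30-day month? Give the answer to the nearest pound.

server rack: 3130 W × 7.04 h × 30 d = 661,056 Wh = 661.1 kWh
washing machine: 439 W × 8.09 h × 30 d = 106,545 Wh = 106.5 kWh
3D printer: 147 W × 4.58 h × 30 d = 20,198 Wh = 20.2 kWh
hair dryer: 1720 W × 5.2 h × 30 d = 268,320 Wh = 268.3 kWh
Total energy = 661.1 + 106.5 + 20.2 + 268.3 = 1,056 kWh
Cost = 1,056 kWh × £0.306 = £323.17 ≈ £323

£323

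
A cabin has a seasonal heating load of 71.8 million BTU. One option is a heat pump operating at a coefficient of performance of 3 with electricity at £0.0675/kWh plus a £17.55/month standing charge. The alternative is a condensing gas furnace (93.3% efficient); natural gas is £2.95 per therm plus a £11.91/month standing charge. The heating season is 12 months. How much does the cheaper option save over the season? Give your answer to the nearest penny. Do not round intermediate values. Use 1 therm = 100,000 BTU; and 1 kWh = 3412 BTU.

£1729.05

Heat load = 71.8 × 10⁶ BTU = 71,800,000 BTU
Gas: input = 71,800,000 / 0.933 = 76,956,056 BTU = 769.6 therm → 769.6 × £2.95 = £2,270.20; + 12 × £11.91 standing = £2,413.12
Heat pump: 71,800,000 BTU / 3412 = 21,040 kWh heat; / 3 = 7,014 kWh in → × £0.0675 = £473.48; + 12 × £17.55 standing = £684.08
Difference = |£2,413.12 − £684.08| = £1,729.05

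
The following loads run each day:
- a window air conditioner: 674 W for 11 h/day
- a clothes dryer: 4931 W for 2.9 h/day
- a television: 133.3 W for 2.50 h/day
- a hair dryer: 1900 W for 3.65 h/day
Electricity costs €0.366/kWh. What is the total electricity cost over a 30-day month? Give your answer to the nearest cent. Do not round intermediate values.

€318.22

window air conditioner: 674 W × 11 h × 30 d = 222,420 Wh = 222.4 kWh
clothes dryer: 4931 W × 2.9 h × 30 d = 428,997 Wh = 429 kWh
television: 133.3 W × 2.50 h × 30 d = 9,998 Wh = 9.998 kWh
hair dryer: 1900 W × 3.65 h × 30 d = 208,050 Wh = 208.1 kWh
Total energy = 222.4 + 429 + 9.998 + 208.1 = 869.5 kWh
Cost = 869.5 kWh × €0.366 = €318.22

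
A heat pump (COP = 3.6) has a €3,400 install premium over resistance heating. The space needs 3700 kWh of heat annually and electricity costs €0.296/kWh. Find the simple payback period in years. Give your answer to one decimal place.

4.3 years

Resistance: 3700 kWh × €0.296 = €1,095.20/yr
Heat pump: 3700 / 3.6 = 1028 kWh in → × €0.296 = €304.22/yr
Annual savings = €790.98
Payback = €3,400 / €790.98 = 4.3 years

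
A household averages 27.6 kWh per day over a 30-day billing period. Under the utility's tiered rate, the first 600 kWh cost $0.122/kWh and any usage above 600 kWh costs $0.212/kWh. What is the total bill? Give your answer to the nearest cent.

$121.54

Usage = 27.6 kWh/day × 30 days = 828 kWh
First 600 kWh × $0.122 = $73.20
Remaining 228 kWh × $0.212 = $48.34
Total = $121.54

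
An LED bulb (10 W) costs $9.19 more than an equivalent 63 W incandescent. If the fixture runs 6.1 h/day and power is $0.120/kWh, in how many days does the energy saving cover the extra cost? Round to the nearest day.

237 days

Power saved = 63 − 10 = 53 W
Daily energy saved = 53 W × 6.1 h = 323.3 Wh = 0.3233 kWh
Daily savings = 0.3233 × $0.120 = $0.0388
Payback = $9.19 / $0.0388 per day = 236.9 days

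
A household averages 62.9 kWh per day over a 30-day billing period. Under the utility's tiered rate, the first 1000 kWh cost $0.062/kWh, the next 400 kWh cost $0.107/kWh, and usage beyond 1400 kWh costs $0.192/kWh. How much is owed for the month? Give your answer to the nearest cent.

Usage = 62.9 kWh/day × 30 days = 1887 kWh
First 1000 kWh × $0.062 = $62.00
Next 400 kWh × $0.107 = $42.80
Remaining 487 kWh × $0.192 = $93.50
Total = $198.30

$198.30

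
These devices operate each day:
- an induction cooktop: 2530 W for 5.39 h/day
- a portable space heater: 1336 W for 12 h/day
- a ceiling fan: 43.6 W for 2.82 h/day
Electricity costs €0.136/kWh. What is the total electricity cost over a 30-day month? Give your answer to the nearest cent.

induction cooktop: 2530 W × 5.39 h × 30 d = 409,101 Wh = 409.1 kWh
portable space heater: 1336 W × 12 h × 30 d = 480,960 Wh = 481 kWh
ceiling fan: 43.6 W × 2.82 h × 30 d = 3,689 Wh = 3.689 kWh
Total energy = 409.1 + 481 + 3.689 = 893.7 kWh
Cost = 893.7 kWh × €0.136 = €121.55

€121.55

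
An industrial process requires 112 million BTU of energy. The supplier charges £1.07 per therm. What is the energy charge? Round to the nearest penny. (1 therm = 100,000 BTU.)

112 million BTU × (10 therm/million BTU) = 1,120 therm
Cost = 1,120 therm × £1.07/therm = £1,198.40

£1198.40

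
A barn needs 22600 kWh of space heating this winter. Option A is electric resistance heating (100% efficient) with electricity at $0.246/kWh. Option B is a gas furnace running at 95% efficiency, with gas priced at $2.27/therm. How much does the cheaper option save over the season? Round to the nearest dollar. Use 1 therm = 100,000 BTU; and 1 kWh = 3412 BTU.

$3717

Heat load = 22600 kWh × 3412 = 77,111,200 BTU
Gas: input = 77,111,200 / 0.95 = 81,169,684 BTU = 811.7 therm → 811.7 × $2.27 = $1,842.55
Electric: 77,111,200 BTU / 3412 = 22,600 kWh → × $0.246 = $5,559.60
Difference = |$1,842.55 − $5,559.60| = $3,717.05 ≈ $3717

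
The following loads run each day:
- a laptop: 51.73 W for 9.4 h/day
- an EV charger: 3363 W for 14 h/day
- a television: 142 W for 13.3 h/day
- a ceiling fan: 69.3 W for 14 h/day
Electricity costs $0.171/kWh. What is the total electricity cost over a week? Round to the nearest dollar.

laptop: 51.73 W × 9.4 h × 7 d = 3,404 Wh = 3.404 kWh
EV charger: 3363 W × 14 h × 7 d = 329,574 Wh = 329.6 kWh
television: 142 W × 13.3 h × 7 d = 13,220 Wh = 13.22 kWh
ceiling fan: 69.3 W × 14 h × 7 d = 6,791 Wh = 6.791 kWh
Total energy = 3.404 + 329.6 + 13.22 + 6.791 = 353 kWh
Cost = 353 kWh × $0.171 = $60.36 ≈ $60

$60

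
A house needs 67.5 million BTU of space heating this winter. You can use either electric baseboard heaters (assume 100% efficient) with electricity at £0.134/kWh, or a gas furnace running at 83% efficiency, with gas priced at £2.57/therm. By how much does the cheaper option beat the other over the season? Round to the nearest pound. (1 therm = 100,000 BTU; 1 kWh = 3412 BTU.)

£561

Heat load = 67.5 × 10⁶ BTU = 67,500,000 BTU
Gas: input = 67,500,000 / 0.83 = 81,325,301 BTU = 813.3 therm → 813.3 × £2.57 = £2,090.06
Electric: 67,500,000 BTU / 3412 = 19,780 kWh → × £0.134 = £2,650.94
Difference = |£2,090.06 − £2,650.94| = £560.88 ≈ £561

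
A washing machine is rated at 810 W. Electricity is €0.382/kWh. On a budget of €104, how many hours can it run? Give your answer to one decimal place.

336.1 h

Energy budget = €104 / €0.382 per kWh = 272.3 kWh = 272,251 Wh
Runtime = 272,251 Wh / 810 W = 336.1 h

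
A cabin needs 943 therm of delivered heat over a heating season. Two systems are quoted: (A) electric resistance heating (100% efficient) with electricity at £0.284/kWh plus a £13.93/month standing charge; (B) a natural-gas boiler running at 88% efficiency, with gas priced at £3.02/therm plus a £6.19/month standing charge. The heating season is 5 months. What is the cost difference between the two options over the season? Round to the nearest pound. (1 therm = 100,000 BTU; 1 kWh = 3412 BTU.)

Heat load = 943 therm × 100,000 = 94,300,000 BTU
Gas: input = 94,300,000 / 0.88 = 107,159,091 BTU = 1,072 therm → 1,072 × £3.02 = £3,236.20; + 5 × £6.19 standing = £3,267.15
Electric: 94,300,000 BTU / 3412 = 27,640 kWh → × £0.284 = £7,849.12; + 5 × £13.93 standing = £7,918.77
Difference = |£3,267.15 − £7,918.77| = £4,651.62 ≈ £4652

£4652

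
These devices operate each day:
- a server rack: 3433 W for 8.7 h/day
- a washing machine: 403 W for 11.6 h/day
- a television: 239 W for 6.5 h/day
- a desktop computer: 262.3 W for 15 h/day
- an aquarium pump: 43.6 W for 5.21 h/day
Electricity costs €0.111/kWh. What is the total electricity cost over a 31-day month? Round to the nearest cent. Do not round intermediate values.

€138.52

server rack: 3433 W × 8.7 h × 31 d = 925,880 Wh = 925.9 kWh
washing machine: 403 W × 11.6 h × 31 d = 144,919 Wh = 144.9 kWh
television: 239 W × 6.5 h × 31 d = 48,158 Wh = 48.16 kWh
desktop computer: 262.3 W × 15 h × 31 d = 121,970 Wh = 122 kWh
aquarium pump: 43.6 W × 5.21 h × 31 d = 7,042 Wh = 7.042 kWh
Total energy = 925.9 + 144.9 + 48.16 + 122 + 7.042 = 1,248 kWh
Cost = 1,248 kWh × €0.111 = €138.52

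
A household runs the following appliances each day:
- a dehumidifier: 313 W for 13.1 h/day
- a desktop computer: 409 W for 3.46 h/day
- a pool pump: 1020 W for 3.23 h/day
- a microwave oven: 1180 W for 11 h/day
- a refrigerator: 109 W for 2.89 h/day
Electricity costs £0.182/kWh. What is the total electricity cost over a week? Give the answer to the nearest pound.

dehumidifier: 313 W × 13.1 h × 7 d = 28,702 Wh = 28.7 kWh
desktop computer: 409 W × 3.46 h × 7 d = 9,906 Wh = 9.906 kWh
pool pump: 1020 W × 3.23 h × 7 d = 23,062 Wh = 23.06 kWh
microwave oven: 1180 W × 11 h × 7 d = 90,860 Wh = 90.86 kWh
refrigerator: 109 W × 2.89 h × 7 d = 2,205 Wh = 2.205 kWh
Total energy = 28.7 + 9.906 + 23.06 + 90.86 + 2.205 = 154.7 kWh
Cost = 154.7 kWh × £0.182 = £28.16 ≈ £28

£28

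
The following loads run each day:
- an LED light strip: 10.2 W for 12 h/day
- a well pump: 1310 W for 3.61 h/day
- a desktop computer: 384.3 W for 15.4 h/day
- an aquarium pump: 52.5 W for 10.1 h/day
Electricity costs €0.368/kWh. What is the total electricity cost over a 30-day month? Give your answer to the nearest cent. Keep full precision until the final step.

€124.75

LED light strip: 10.2 W × 12 h × 30 d = 3,672 Wh = 3.672 kWh
well pump: 1310 W × 3.61 h × 30 d = 141,873 Wh = 141.9 kWh
desktop computer: 384.3 W × 15.4 h × 30 d = 177,547 Wh = 177.5 kWh
aquarium pump: 52.5 W × 10.1 h × 30 d = 15,908 Wh = 15.91 kWh
Total energy = 3.672 + 141.9 + 177.5 + 15.91 = 339 kWh
Cost = 339 kWh × €0.368 = €124.75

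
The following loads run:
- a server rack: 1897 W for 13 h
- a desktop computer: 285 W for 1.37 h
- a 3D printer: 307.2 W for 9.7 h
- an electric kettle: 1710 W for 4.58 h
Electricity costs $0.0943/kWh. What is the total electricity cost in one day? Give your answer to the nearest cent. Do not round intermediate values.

server rack: 1897 W × 13 h = 24,661 Wh = 24.66 kWh
desktop computer: 285 W × 1.37 h = 390 Wh = 0.3905 kWh
3D printer: 307.2 W × 9.7 h = 2,980 Wh = 2.98 kWh
electric kettle: 1710 W × 4.58 h = 7,832 Wh = 7.832 kWh
Total energy = 24.66 + 0.3905 + 2.98 + 7.832 = 35.86 kWh
Cost = 35.86 kWh × $0.0943 = $3.38

$3.38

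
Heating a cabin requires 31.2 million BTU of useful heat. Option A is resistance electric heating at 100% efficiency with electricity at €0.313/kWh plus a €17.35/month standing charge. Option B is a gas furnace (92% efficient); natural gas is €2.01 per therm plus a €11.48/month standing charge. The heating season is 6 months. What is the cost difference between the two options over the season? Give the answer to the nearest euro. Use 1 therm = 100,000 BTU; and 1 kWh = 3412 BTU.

Heat load = 31.2 × 10⁶ BTU = 31,200,000 BTU
Gas: input = 31,200,000 / 0.92 = 33,913,043 BTU = 339.1 therm → 339.1 × €2.01 = €681.65; + 6 × €11.48 standing = €750.53
Electric: 31,200,000 BTU / 3412 = 9,144 kWh → × €0.313 = €2,862.13; + 6 × €17.35 standing = €2,966.23
Difference = |€750.53 − €2,966.23| = €2,215.70 ≈ €2216

€2216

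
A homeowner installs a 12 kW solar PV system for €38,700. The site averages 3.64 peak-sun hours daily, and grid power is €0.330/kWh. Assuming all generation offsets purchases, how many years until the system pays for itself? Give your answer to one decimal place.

Daily generation = 12 kW × 3.64 h = 43.68 kWh
Annual generation = 43.68 × 365 = 15943 kWh
Annual savings = 15943 × €0.330 = €5,261.26
Payback = €38,700 / €5,261.26 = 7.36 years

7.4 years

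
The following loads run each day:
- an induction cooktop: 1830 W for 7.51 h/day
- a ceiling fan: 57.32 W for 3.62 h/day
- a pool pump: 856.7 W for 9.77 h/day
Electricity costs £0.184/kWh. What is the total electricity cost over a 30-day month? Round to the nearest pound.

£123

induction cooktop: 1830 W × 7.51 h × 30 d = 412,299 Wh = 412.3 kWh
ceiling fan: 57.32 W × 3.62 h × 30 d = 6,225 Wh = 6.225 kWh
pool pump: 856.7 W × 9.77 h × 30 d = 251,099 Wh = 251.1 kWh
Total energy = 412.3 + 6.225 + 251.1 = 669.6 kWh
Cost = 669.6 kWh × £0.184 = £123.21 ≈ £123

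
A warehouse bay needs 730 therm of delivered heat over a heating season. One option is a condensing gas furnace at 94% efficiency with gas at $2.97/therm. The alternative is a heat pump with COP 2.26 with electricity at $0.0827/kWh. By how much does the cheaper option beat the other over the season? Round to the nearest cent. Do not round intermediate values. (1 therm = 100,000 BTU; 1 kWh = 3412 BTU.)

Heat load = 730 therm × 100,000 = 73,000,000 BTU
Gas: input = 73,000,000 / 0.94 = 77,659,574 BTU = 776.6 therm → 776.6 × $2.97 = $2,306.49
Heat pump: 73,000,000 BTU / 3412 = 21,400 kWh heat; / 2.26 = 9,467 kWh in → × $0.0827 = $782.91
Difference = |$2,306.49 − $782.91| = $1,523.58

$1523.58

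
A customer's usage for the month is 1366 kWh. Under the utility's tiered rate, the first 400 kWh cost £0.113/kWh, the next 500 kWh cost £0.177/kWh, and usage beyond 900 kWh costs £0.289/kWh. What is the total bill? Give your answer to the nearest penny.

£268.37

First 400 kWh × £0.113 = £45.20
Next 500 kWh × £0.177 = £88.50
Remaining 466 kWh × £0.289 = £134.67
Total = £268.37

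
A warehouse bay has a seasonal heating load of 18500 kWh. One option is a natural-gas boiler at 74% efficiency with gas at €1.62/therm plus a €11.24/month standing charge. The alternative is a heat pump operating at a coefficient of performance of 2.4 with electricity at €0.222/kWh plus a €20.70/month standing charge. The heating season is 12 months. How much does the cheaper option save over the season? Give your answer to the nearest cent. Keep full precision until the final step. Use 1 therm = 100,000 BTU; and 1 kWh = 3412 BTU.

Heat load = 18500 kWh × 3412 = 63,122,000 BTU
Gas: input = 63,122,000 / 0.74 = 85,300,000 BTU = 853 therm → 853 × €1.62 = €1,381.86; + 12 × €11.24 standing = €1,516.74
Heat pump: 63,122,000 BTU / 3412 = 18,500 kWh heat; / 2.4 = 7,708 kWh in → × €0.222 = €1,711.25; + 12 × €20.70 standing = €1,959.65
Difference = |€1,516.74 − €1,959.65| = €442.91

€442.91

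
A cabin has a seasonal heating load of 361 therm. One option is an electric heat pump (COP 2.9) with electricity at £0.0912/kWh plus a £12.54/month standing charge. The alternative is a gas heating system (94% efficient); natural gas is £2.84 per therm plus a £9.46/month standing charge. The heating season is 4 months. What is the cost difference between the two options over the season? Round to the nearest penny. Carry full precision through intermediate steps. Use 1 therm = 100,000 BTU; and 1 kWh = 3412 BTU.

£745.63

Heat load = 361 therm × 100,000 = 36,100,000 BTU
Gas: input = 36,100,000 / 0.94 = 38,404,255 BTU = 384 therm → 384 × £2.84 = £1,090.68; + 4 × £9.46 standing = £1,128.52
Heat pump: 36,100,000 BTU / 3412 = 10,580 kWh heat; / 2.9 = 3,648 kWh in → × £0.0912 = £332.73; + 4 × £12.54 standing = £382.89
Difference = |£1,128.52 − £382.89| = £745.63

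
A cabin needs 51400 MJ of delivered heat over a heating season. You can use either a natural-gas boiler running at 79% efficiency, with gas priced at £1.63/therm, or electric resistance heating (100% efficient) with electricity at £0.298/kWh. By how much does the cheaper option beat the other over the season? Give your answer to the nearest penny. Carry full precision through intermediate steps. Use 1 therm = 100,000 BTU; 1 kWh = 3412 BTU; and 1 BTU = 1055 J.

Heat load = 51400 MJ = 51,400,000,000 J / 1055 = 48,720,379 BTU
Gas: input = 48,720,379 / 0.79 = 61,671,366 BTU = 616.7 therm → 616.7 × £1.63 = £1,005.24
Electric: 48,720,379 BTU / 3412 = 14,280 kWh → × £0.298 = £4,255.18
Difference = |£1,005.24 − £4,255.18| = £3,249.94

£3249.94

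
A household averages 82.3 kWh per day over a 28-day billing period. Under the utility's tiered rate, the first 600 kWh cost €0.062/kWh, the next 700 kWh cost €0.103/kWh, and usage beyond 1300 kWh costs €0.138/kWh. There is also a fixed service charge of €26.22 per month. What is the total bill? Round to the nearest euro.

€274

Usage = 82.3 kWh/day × 28 days = 2304.4 kWh
First 600 kWh × €0.062 = €37.20
Next 700 kWh × €0.103 = €72.10
Remaining 1004.4 kWh × €0.138 = €138.61
Energy charge = €247.91; + service €26.22 = €274.13 ≈ €274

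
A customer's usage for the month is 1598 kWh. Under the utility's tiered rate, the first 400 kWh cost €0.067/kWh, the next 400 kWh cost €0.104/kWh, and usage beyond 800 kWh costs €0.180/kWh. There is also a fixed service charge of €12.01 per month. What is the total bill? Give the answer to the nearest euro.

First 400 kWh × €0.067 = €26.80
Next 400 kWh × €0.104 = €41.60
Remaining 798 kWh × €0.180 = €143.64
Energy charge = €212.04; + service €12.01 = €224.05 ≈ €224

€224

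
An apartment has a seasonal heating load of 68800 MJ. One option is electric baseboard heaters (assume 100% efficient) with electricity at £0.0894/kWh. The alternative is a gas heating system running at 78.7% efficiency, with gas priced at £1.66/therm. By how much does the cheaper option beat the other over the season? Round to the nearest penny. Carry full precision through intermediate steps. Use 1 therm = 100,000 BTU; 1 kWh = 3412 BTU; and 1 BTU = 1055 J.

Heat load = 68800 MJ = 68,800,000,000 J / 1055 = 65,213,270 BTU
Gas: input = 65,213,270 / 0.787 = 82,863,113 BTU = 828.6 therm → 828.6 × £1.66 = £1,375.53
Electric: 65,213,270 BTU / 3412 = 19,110 kWh → × £0.0894 = £1,708.69
Difference = |£1,375.53 − £1,708.69| = £333.17

£333.17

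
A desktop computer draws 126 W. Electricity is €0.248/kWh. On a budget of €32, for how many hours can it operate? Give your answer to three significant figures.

1020 h

Energy budget = €32 / €0.248 per kWh = 129 kWh = 129,032 Wh
Runtime = 129,032 Wh / 126 W = 1,024 h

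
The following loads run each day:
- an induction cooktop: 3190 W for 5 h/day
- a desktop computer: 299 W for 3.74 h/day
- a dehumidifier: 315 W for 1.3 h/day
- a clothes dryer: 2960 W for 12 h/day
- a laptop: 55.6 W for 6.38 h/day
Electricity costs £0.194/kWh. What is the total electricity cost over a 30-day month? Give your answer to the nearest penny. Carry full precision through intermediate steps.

induction cooktop: 3190 W × 5 h × 30 d = 478,500 Wh = 478.5 kWh
desktop computer: 299 W × 3.74 h × 30 d = 33,548 Wh = 33.55 kWh
dehumidifier: 315 W × 1.3 h × 30 d = 12,285 Wh = 12.29 kWh
clothes dryer: 2960 W × 12 h × 30 d = 1,065,600 Wh = 1,066 kWh
laptop: 55.6 W × 6.38 h × 30 d = 10,642 Wh = 10.64 kWh
Total energy = 478.5 + 33.55 + 12.29 + 1,066 + 10.64 = 1,601 kWh
Cost = 1,601 kWh × £0.194 = £310.51

£310.51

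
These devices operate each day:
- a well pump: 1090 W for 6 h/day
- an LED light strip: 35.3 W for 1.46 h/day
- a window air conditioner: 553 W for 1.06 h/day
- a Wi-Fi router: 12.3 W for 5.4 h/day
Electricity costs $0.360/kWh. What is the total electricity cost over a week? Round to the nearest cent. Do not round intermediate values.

$18.26

well pump: 1090 W × 6 h × 7 d = 45,780 Wh = 45.78 kWh
LED light strip: 35.3 W × 1.46 h × 7 d = 361 Wh = 0.3608 kWh
window air conditioner: 553 W × 1.06 h × 7 d = 4,103 Wh = 4.103 kWh
Wi-Fi router: 12.3 W × 5.4 h × 7 d = 465 Wh = 0.4649 kWh
Total energy = 45.78 + 0.3608 + 4.103 + 0.4649 = 50.71 kWh
Cost = 50.71 kWh × $0.360 = $18.26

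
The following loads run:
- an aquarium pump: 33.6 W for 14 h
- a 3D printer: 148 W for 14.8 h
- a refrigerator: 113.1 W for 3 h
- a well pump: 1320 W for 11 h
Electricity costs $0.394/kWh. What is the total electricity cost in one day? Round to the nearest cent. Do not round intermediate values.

$6.90

aquarium pump: 33.6 W × 14 h = 470 Wh = 0.4704 kWh
3D printer: 148 W × 14.8 h = 2,190 Wh = 2.19 kWh
refrigerator: 113.1 W × 3 h = 339 Wh = 0.3393 kWh
well pump: 1320 W × 11 h = 14,520 Wh = 14.52 kWh
Total energy = 0.4704 + 2.19 + 0.3393 + 14.52 = 17.52 kWh
Cost = 17.52 kWh × $0.394 = $6.90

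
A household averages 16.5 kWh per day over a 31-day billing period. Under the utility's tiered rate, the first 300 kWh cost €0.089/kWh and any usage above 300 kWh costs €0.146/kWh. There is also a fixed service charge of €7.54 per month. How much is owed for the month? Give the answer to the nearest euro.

Usage = 16.5 kWh/day × 31 days = 511.5 kWh
First 300 kWh × €0.089 = €26.70
Remaining 211.5 kWh × €0.146 = €30.88
Energy charge = €57.58; + service €7.54 = €65.12 ≈ €65

€65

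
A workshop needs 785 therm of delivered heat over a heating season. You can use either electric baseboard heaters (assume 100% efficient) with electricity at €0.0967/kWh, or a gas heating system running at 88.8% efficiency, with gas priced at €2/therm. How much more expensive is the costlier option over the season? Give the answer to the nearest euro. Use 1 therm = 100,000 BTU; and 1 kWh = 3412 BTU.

Heat load = 785 therm × 100,000 = 78,500,000 BTU
Gas: input = 78,500,000 / 0.888 = 88,400,901 BTU = 884 therm → 884 × €2 = €1,768.02
Electric: 78,500,000 BTU / 3412 = 23,010 kWh → × €0.0967 = €2,224.78
Difference = |€1,768.02 − €2,224.78| = €456.76 ≈ €457

€457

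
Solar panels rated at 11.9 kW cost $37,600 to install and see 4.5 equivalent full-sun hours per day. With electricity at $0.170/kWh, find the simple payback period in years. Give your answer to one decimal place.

11.3 years

Daily generation = 11.9 kW × 4.5 h = 53.55 kWh
Annual generation = 53.55 × 365 = 19546 kWh
Annual savings = 19546 × $0.170 = $3,322.78
Payback = $37,600 / $3,322.78 = 11.3 years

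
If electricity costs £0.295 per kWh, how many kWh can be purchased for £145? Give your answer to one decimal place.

£145 / £0.295 per kWh = 491.5 kWh

491.5 kWh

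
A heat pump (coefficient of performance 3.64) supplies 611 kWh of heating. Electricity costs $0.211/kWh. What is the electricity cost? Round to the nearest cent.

Electrical input = 611 kWh / 3.64 = 167.9 kWh
Cost = 167.9 × $0.211/kWh = $35.42

$35.42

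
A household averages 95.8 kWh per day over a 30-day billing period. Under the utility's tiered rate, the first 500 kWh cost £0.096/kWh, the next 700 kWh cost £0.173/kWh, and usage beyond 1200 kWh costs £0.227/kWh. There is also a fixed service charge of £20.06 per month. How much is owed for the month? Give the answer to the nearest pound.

£569

Usage = 95.8 kWh/day × 30 days = 2874 kWh
First 500 kWh × £0.096 = £48.00
Next 700 kWh × £0.173 = £121.10
Remaining 1674 kWh × £0.227 = £380.00
Energy charge = £549.10; + service £20.06 = £569.16 ≈ £569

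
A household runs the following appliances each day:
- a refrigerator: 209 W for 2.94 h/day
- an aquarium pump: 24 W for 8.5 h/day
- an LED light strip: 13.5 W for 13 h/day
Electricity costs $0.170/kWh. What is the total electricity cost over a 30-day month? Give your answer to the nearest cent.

$5.07

refrigerator: 209 W × 2.94 h × 30 d = 18,434 Wh = 18.43 kWh
aquarium pump: 24 W × 8.5 h × 30 d = 6,120 Wh = 6.12 kWh
LED light strip: 13.5 W × 13 h × 30 d = 5,265 Wh = 5.265 kWh
Total energy = 18.43 + 6.12 + 5.265 = 29.82 kWh
Cost = 29.82 kWh × $0.170 = $5.07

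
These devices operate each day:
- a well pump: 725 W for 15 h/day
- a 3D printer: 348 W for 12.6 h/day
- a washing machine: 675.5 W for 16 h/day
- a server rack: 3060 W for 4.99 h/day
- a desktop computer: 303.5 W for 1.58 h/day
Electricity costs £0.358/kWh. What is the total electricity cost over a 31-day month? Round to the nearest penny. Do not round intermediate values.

well pump: 725 W × 15 h × 31 d = 337,125 Wh = 337.1 kWh
3D printer: 348 W × 12.6 h × 31 d = 135,929 Wh = 135.9 kWh
washing machine: 675.5 W × 16 h × 31 d = 335,048 Wh = 335 kWh
server rack: 3060 W × 4.99 h × 31 d = 473,351 Wh = 473.4 kWh
desktop computer: 303.5 W × 1.58 h × 31 d = 14,865 Wh = 14.87 kWh
Total energy = 337.1 + 135.9 + 335 + 473.4 + 14.87 = 1,296 kWh
Cost = 1,296 kWh × £0.358 = £464.08

£464.08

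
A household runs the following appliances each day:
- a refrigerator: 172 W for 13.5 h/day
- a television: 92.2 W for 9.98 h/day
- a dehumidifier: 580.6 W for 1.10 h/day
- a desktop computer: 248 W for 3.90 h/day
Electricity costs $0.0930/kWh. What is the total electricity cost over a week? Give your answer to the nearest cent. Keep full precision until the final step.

$3.16

refrigerator: 172 W × 13.5 h × 7 d = 16,254 Wh = 16.25 kWh
television: 92.2 W × 9.98 h × 7 d = 6,441 Wh = 6.441 kWh
dehumidifier: 580.6 W × 1.10 h × 7 d = 4,471 Wh = 4.471 kWh
desktop computer: 248 W × 3.90 h × 7 d = 6,770 Wh = 6.77 kWh
Total energy = 16.25 + 6.441 + 4.471 + 6.77 = 33.94 kWh
Cost = 33.94 kWh × $0.0930 = $3.16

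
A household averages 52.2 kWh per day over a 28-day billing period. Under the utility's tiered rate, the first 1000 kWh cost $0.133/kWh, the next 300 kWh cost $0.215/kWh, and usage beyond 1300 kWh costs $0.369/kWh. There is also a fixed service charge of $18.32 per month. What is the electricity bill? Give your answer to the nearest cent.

$275.45

Usage = 52.2 kWh/day × 28 days = 1461.6 kWh
First 1000 kWh × $0.133 = $133.00
Next 300 kWh × $0.215 = $64.50
Remaining 161.6 kWh × $0.369 = $59.63
Energy charge = $257.13; + service $18.32 = $275.45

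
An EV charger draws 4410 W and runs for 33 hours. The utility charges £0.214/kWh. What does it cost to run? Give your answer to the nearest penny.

£31.14

Energy = 4410 W × 33 h = 145,530 Wh = 145.5 kWh
Cost = 145.5 kWh × £0.214/kWh = £31.14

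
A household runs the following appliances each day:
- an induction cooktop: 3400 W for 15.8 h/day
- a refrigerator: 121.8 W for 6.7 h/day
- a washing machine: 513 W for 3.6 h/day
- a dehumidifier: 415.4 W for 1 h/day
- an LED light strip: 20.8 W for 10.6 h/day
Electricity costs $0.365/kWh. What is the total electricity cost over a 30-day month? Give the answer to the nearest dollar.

induction cooktop: 3400 W × 15.8 h × 30 d = 1,611,600 Wh = 1,612 kWh
refrigerator: 121.8 W × 6.7 h × 30 d = 24,482 Wh = 24.48 kWh
washing machine: 513 W × 3.6 h × 30 d = 55,404 Wh = 55.4 kWh
dehumidifier: 415.4 W × 1 h × 30 d = 12,462 Wh = 12.46 kWh
LED light strip: 20.8 W × 10.6 h × 30 d = 6,614 Wh = 6.614 kWh
Total energy = 1,612 + 24.48 + 55.4 + 12.46 + 6.614 = 1,711 kWh
Cost = 1,711 kWh × $0.365 = $624.36 ≈ $624

$624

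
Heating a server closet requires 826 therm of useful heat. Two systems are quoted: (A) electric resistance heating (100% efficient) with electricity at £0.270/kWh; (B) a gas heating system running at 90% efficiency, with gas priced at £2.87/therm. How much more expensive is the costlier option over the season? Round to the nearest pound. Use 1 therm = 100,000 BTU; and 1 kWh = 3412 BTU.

Heat load = 826 therm × 100,000 = 82,600,000 BTU
Gas: input = 82,600,000 / 0.90 = 91,777,778 BTU = 917.8 therm → 917.8 × £2.87 = £2,634.02
Electric: 82,600,000 BTU / 3412 = 24,210 kWh → × £0.270 = £6,536.34
Difference = |£2,634.02 − £6,536.34| = £3,902.32 ≈ £3902

£3902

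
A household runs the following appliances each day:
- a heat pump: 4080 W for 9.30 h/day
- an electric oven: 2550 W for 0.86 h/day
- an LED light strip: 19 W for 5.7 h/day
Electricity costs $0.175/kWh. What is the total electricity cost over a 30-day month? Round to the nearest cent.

$211.29

heat pump: 4080 W × 9.30 h × 30 d = 1,138,320 Wh = 1,138 kWh
electric oven: 2550 W × 0.86 h × 30 d = 65,790 Wh = 65.79 kWh
LED light strip: 19 W × 5.7 h × 30 d = 3,249 Wh = 3.249 kWh
Total energy = 1,138 + 65.79 + 3.249 = 1,207 kWh
Cost = 1,207 kWh × $0.175 = $211.29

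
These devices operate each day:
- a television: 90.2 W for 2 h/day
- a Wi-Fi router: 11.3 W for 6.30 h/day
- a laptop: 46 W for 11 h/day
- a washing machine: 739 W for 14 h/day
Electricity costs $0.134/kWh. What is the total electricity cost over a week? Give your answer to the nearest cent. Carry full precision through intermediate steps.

$10.42

television: 90.2 W × 2 h × 7 d = 1,263 Wh = 1.263 kWh
Wi-Fi router: 11.3 W × 6.30 h × 7 d = 498 Wh = 0.4983 kWh
laptop: 46 W × 11 h × 7 d = 3,542 Wh = 3.542 kWh
washing machine: 739 W × 14 h × 7 d = 72,422 Wh = 72.42 kWh
Total energy = 1.263 + 0.4983 + 3.542 + 72.42 = 77.73 kWh
Cost = 77.73 kWh × $0.134 = $10.42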